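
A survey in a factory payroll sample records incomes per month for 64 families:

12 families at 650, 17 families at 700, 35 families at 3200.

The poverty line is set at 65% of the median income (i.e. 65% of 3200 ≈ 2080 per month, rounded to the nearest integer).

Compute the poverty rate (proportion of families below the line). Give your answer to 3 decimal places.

29 of the 64 families have income below 2080.
H = 29/64 = 0.453.

0.453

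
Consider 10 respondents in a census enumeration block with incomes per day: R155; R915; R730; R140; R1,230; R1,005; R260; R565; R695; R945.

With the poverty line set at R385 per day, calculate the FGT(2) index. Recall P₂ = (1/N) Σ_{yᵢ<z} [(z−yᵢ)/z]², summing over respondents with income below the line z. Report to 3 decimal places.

Incomes under z: R140, R155, R260 (q = 3 of N = 10).
Normalized shortfalls: (385−140)/385 = 0.6364; (385−155)/385 = 0.5974; (385−260)/385 = 0.3247.
Squared: 0.4050; 0.3569; 0.1054.
Sum = 0.867263; P₂ = 0.867263 / 10 = 0.087.

0.087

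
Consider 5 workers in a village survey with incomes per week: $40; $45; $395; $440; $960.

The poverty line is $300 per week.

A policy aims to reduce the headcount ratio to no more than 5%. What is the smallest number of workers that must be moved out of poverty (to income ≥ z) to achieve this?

Currently q = 2 of N = 5 are below the line (H = 0.400).
A headcount ratio of at most 5% allows at most ⌊0.05 × 5⌋ = 0 poor workers.
So at least 2 − 0 = 2 must be lifted.

2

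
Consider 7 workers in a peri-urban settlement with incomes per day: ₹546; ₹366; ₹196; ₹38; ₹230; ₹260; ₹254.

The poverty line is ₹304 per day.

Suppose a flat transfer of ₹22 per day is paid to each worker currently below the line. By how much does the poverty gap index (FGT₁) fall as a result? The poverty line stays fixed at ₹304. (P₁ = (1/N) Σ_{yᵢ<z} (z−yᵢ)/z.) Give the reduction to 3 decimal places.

Before: below the line — ₹38, ₹196, ₹230, ₹254, ₹260; poverty gap index (FGT₁) = 0.25470.
After the ₹22 transfer: below the line — ₹60, ₹218, ₹252, ₹276, ₹282; poverty gap index (FGT₁) = 0.20301.
Reduction = 0.25470 − 0.20301 = 0.052.

0.052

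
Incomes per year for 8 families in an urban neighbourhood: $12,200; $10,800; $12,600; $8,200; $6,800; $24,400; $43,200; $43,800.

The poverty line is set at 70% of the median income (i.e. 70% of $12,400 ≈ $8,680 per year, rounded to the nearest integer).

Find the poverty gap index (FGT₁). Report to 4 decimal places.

Below z: $6,800, $8,200 (q = 2 of N = 8).
Gap ratios (z−y)/z: (8680−6800)/8680 = 0.2166; (8680−8200)/8680 = 0.0553.
Σ = 0.271889. Dividing by the full population N = 8 gives P₁ = 0.0340.

0.0340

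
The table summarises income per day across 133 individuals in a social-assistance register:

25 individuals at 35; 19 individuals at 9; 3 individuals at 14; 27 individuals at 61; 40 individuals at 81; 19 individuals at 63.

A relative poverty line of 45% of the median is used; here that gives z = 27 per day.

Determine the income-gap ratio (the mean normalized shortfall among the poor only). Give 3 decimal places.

Incomes under z: 19×9, 3×14 (q = 22 of N = 133).
Relative gaps: 0.6667 (×19), 0.4815 (×3); sum = 14.111111.
The income-gap ratio divides by q (the poor only): 14.111111 / 22 = 0.641.

0.641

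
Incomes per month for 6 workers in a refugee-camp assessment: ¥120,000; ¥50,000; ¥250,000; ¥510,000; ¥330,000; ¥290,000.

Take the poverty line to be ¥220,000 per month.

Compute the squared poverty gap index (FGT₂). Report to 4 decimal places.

Below z: ¥50,000, ¥120,000 (q = 2 of N = 6).
Shortfall ratios: (220000−50000)/220000 = 0.7727; (220000−120000)/220000 = 0.4545.
Squared: 0.5971; 0.2066.
Sum = 0.803719; P₂ = 0.803719 / 6 = 0.1340.

0.1340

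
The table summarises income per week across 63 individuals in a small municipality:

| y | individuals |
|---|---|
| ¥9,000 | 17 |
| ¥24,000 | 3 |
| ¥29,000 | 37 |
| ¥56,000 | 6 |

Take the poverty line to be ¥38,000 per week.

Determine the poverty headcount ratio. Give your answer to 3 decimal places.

0.905

57 of the 63 individuals have income below ¥38,000.
H = 57/63 = 0.905.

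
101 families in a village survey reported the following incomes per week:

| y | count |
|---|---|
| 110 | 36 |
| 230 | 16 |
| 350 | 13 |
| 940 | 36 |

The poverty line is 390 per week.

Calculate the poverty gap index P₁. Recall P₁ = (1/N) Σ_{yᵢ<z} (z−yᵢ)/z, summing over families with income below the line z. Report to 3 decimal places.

Poor units: 36×110, 16×230, 13×350 (q = 65 of N = 101).
Relative gaps: (390−110)/390 = 0.7179 (×36); (390−230)/390 = 0.4103 (×16); (390−350)/390 = 0.1026 (×13).
Sum of shortfalls = 33.743590; P₁ averages over all N: 33.743590 / 101 = 0.334.

0.334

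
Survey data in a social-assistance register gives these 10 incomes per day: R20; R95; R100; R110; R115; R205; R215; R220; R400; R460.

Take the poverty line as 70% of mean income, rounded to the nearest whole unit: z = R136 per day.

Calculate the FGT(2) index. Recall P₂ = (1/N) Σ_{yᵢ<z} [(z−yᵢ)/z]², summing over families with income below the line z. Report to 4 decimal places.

Below z: R20, R95, R100, R110, R115 (q = 5 of N = 10).
Relative gaps: (136−20)/136 = 0.8529; (136−95)/136 = 0.3015; (136−100)/136 = 0.2647; (136−110)/136 = 0.1912; (136−115)/136 = 0.1544.
Squared: 0.7275; 0.0909; 0.0701; 0.0365; 0.0238.
Sum = 0.948854; P₂ = 0.948854 / 10 = 0.0949.

0.0949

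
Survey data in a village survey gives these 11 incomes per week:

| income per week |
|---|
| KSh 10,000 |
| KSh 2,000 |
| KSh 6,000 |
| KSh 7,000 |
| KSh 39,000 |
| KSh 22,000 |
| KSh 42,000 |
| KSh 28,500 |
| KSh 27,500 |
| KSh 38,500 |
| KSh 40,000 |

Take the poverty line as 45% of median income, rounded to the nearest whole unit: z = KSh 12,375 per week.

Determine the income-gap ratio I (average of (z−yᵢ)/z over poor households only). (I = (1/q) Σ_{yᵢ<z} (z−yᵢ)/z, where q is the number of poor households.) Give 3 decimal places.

0.495

Below the line: KSh 2,000, KSh 6,000, KSh 7,000, KSh 10,000 (q = 4 of N = 11).
Shortfall ratios (z−y)/z: 0.8384, 0.5152, 0.4343, 0.1919; sum = 1.979798.
The income-gap ratio divides by q (the poor only): 1.979798 / 4 = 0.495.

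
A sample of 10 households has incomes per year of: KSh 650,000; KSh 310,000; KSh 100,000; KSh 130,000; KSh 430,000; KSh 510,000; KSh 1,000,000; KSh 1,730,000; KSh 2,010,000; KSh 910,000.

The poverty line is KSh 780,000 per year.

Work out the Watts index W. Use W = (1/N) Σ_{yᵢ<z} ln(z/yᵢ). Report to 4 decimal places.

Below z: KSh 100,000, KSh 130,000, KSh 310,000, KSh 430,000, KSh 510,000, KSh 650,000 (q = 6 of N = 10).
ln(z/y) terms: ln(780000/100000) = 2.0541; ln(780000/130000) = 1.7918; ln(780000/310000) = 0.9227; ln(780000/430000) = 0.5955; ln(780000/510000) = 0.4249; ln(780000/650000) = 0.1823.
W = 5.971318 / 10 = 0.5971.

0.5971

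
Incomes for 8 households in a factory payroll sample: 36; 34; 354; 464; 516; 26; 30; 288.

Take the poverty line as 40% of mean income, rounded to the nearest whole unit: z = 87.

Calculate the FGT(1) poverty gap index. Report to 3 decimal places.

Below the line: 26, 30, 34, 36 (q = 4 of N = 8).
Relative gaps: (87−26)/87 = 0.7011; (87−30)/87 = 0.6552; (87−34)/87 = 0.6092; (87−36)/87 = 0.5862.
Σ = 2.551724. Dividing by the full population N = 8 gives P₁ = 0.319.

0.319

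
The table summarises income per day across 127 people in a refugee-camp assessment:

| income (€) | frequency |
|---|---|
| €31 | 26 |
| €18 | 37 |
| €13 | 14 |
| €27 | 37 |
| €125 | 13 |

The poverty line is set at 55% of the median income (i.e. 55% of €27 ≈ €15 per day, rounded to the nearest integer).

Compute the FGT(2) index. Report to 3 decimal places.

Incomes under z: 14×€13 (q = 14 of N = 127).
Gap ratios (z−y)/z: (15−13)/15 = 0.1333 (×14).
Squared: 0.0178 (×14).
Sum = 0.248889; P₂ = 0.248889 / 127 = 0.002.

0.002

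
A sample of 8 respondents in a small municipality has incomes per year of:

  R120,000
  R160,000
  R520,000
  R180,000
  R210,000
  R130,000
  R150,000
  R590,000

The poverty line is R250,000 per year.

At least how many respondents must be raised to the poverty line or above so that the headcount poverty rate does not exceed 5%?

6

6 of the 8 respondents are poor, so H = 6/8 = 0.750.
A headcount ratio of at most 5% allows at most ⌊0.05 × 8⌋ = 0 poor respondents.
So at least 6 − 0 = 6 must be lifted.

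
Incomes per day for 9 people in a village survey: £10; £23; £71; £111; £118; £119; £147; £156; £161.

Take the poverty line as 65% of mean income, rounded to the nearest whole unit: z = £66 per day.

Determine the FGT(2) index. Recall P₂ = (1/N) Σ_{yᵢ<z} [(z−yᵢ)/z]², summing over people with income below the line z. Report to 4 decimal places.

Below the line: £10, £23 (q = 2 of N = 9).
Normalized shortfalls: (66−10)/66 = 0.8485; (66−23)/66 = 0.6515.
Squared: 0.7199; 0.4245.
Sum = 1.144399; P₂ = 1.144399 / 9 = 0.1272.

0.1272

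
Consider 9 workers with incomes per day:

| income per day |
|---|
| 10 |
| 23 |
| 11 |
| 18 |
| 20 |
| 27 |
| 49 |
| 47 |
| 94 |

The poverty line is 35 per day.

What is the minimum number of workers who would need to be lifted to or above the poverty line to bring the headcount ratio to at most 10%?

Currently q = 6 of N = 9 are below the line (H = 0.667).
A headcount ratio of at most 10% allows at most ⌊0.10 × 9⌋ = 0 poor workers.
So at least 6 − 0 = 6 must be lifted.

6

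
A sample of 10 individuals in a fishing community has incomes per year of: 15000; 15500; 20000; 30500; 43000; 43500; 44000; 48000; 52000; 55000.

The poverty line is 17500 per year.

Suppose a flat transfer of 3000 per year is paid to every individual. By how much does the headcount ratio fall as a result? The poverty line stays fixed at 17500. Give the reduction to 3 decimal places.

0.200

Before: below the line — 15000, 15500; headcount ratio = 0.20000.
After the 3000 transfer: below the line — none; headcount ratio = 0.00000.
Reduction = 0.20000 − 0.00000 = 0.200.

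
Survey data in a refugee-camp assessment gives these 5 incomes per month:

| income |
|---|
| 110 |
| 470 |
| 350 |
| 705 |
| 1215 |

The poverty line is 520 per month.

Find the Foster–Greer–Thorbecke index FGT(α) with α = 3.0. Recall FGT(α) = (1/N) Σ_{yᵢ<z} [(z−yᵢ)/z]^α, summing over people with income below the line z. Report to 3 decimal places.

0.105

Below the line: 110, 350, 470 (q = 3 of N = 5).
Gap ratios (z−y)/z: (520−110)/520 = 0.7885; (520−350)/520 = 0.3269; (520−470)/520 = 0.0962.
Raised to α = 3.0: 0.49016; 0.03494; 0.00089.
Sum = 0.525994; FGT(3.0) = 0.525994 / 5 = 0.105.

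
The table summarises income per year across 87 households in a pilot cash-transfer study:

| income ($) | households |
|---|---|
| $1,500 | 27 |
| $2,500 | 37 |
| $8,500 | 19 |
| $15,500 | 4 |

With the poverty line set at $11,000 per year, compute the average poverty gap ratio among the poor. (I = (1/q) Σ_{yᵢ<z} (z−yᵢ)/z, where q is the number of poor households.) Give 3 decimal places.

Below the line: 27×$1,500, 37×$2,500, 19×$8,500 (q = 83 of N = 87).
Shortfall ratios (z−y)/z: 0.8636 (×27), 0.7727 (×37), 0.2273 (×19); sum = 56.227273.
The income-gap ratio divides by q (the poor only): 56.227273 / 83 = 0.677.

0.677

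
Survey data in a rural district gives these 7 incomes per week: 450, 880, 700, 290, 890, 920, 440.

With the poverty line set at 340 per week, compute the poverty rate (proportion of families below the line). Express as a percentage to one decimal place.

1 of the 7 families have income below 340.
H = 1/7 = 14.3%.

14.3%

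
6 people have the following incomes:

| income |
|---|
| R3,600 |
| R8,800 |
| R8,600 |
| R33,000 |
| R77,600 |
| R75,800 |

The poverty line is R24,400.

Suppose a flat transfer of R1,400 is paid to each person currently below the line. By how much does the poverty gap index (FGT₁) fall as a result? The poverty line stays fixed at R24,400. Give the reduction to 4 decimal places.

0.0287

Before: below the line — R3,600, R8,600, R8,800; poverty gap index (FGT₁) = 0.356557.
After the R1,400 transfer: below the line — R5,000, R10,000, R10,200; poverty gap index (FGT₁) = 0.327869.
Reduction = 0.356557 − 0.327869 = 0.0287.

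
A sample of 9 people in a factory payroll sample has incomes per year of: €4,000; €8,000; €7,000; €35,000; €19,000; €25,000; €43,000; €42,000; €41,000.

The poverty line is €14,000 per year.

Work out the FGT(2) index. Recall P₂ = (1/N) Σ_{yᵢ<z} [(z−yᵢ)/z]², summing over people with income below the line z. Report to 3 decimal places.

Poor units: €4,000, €7,000, €8,000 (q = 3 of N = 9).
Relative gaps: (14000−4000)/14000 = 0.7143; (14000−7000)/14000 = 0.5000; (14000−8000)/14000 = 0.4286.
Squared: 0.5102; 0.2500; 0.1837.
Sum = 0.943878; P₂ = 0.943878 / 9 = 0.105.

0.105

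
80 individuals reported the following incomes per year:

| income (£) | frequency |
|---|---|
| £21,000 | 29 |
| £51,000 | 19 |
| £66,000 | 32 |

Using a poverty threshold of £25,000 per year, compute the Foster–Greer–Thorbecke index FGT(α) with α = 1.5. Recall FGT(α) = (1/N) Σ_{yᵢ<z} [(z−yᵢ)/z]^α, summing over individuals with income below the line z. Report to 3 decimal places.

Below the line: 29×£21,000 (q = 29 of N = 80).
Gap ratios (z−y)/z: (25000−21000)/25000 = 0.1600 (×29).
Raised to α = 1.5: 0.06400 (×29).
Sum = 1.856000; FGT(1.5) = 1.856000 / 80 = 0.023.

0.023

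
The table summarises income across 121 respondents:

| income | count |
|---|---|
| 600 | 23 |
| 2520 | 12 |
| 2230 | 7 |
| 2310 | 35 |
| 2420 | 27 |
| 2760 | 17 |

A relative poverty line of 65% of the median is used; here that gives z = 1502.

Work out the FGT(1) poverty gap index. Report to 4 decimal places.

Below z: 23×600 (q = 23 of N = 121).
Relative gaps: (1502−600)/1502 = 0.6005 (×23).
Σ = 13.812250. Dividing by the full population N = 121 gives P₁ = 0.1142.

0.1142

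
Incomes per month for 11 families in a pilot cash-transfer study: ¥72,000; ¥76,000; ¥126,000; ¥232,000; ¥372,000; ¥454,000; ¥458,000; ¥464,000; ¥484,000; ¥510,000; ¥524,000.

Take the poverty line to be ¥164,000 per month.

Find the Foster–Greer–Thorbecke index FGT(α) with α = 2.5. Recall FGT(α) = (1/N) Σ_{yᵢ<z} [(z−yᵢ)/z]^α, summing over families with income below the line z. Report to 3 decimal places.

Poor units: ¥72,000, ¥76,000, ¥126,000 (q = 3 of N = 11).
Gap ratios (z−y)/z: (164000−72000)/164000 = 0.5610; (164000−76000)/164000 = 0.5366; (164000−126000)/164000 = 0.2317.
Raised to α = 2.5: 0.23570; 0.21091; 0.02584.
Sum = 0.472454; FGT(2.5) = 0.472454 / 11 = 0.043.

0.043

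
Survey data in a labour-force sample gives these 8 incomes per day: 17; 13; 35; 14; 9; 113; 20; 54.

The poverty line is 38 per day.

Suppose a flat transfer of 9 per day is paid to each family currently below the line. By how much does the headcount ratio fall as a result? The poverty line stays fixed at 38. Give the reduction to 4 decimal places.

Before: below the line — 9, 13, 14, 17, 20, 35; headcount ratio = 0.750000.
After the 9 transfer: below the line — 18, 22, 23, 26, 29; headcount ratio = 0.625000.
Reduction = 0.750000 − 0.625000 = 0.1250.

0.1250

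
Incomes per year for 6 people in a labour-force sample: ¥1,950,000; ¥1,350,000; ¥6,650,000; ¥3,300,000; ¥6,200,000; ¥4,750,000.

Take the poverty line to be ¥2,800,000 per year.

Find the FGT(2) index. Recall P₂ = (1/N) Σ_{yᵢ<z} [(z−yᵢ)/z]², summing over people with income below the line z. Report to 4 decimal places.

Below z: ¥1,350,000, ¥1,950,000 (q = 2 of N = 6).
Normalized shortfalls: (2800000−1350000)/2800000 = 0.5179; (2800000−1950000)/2800000 = 0.3036.
Squared: 0.2682; 0.0922.
Sum = 0.360332; P₂ = 0.360332 / 6 = 0.0601.

0.0601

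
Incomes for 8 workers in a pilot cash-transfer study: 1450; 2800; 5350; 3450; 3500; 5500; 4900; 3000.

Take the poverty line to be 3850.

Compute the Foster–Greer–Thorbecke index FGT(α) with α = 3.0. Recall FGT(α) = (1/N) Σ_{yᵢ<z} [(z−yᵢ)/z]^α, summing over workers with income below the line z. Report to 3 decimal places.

0.034

Incomes under z: 1450, 2800, 3000, 3450, 3500 (q = 5 of N = 8).
Normalized shortfalls: (3850−1450)/3850 = 0.6234; (3850−2800)/3850 = 0.2727; (3850−3000)/3850 = 0.2208; (3850−3450)/3850 = 0.1039; (3850−3500)/3850 = 0.0909.
Raised to α = 3.0: 0.24224; 0.02029; 0.01076; 0.00112; 0.00075.
Sum = 0.275163; FGT(3.0) = 0.275163 / 8 = 0.034.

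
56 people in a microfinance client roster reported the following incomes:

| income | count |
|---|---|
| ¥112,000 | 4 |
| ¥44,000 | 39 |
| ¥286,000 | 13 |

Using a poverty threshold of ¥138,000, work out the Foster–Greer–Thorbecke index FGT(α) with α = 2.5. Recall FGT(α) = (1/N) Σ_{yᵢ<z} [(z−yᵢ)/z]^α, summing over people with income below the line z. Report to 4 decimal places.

Incomes under z: 39×¥44,000, 4×¥112,000 (q = 43 of N = 56).
Normalized shortfalls: (138000−44000)/138000 = 0.6812 (×39); (138000−112000)/138000 = 0.1884 (×4).
Raised to α = 2.5: 0.38293 (×39); 0.01541 (×4).
Sum = 14.995987; FGT(2.5) = 14.995987 / 56 = 0.2678.

0.2678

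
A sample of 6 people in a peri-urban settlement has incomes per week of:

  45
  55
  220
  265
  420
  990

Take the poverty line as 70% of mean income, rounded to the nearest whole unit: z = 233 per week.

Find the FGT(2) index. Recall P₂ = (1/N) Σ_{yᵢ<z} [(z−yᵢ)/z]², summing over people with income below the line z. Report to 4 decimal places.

Poor units: 45, 55, 220 (q = 3 of N = 6).
Normalized shortfalls: (233−45)/233 = 0.8069; (233−55)/233 = 0.7639; (233−220)/233 = 0.0558.
Squared: 0.6510; 0.5836; 0.0031.
Sum = 1.237765; P₂ = 1.237765 / 6 = 0.2063.

0.2063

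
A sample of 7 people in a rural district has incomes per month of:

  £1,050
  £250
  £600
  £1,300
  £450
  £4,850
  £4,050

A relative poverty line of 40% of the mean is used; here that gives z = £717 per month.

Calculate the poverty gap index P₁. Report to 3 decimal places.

Below z: £250, £450, £600 (q = 3 of N = 7).
Shortfall ratios: (717−250)/717 = 0.6513; (717−450)/717 = 0.3724; (717−600)/717 = 0.1632.
Sum of shortfalls = 1.186890; P₁ averages over all N: 1.186890 / 7 = 0.170.

0.170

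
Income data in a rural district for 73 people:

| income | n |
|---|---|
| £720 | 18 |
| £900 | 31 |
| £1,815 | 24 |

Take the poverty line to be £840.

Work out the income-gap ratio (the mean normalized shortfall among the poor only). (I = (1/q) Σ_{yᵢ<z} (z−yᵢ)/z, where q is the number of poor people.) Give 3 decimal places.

Poor units: 18×£720 (q = 18 of N = 73).
Shortfall ratios (z−y)/z: 0.1429 (×18); sum = 2.571429.
I averages over the q = 18 poor units only: 2.571429 / 18 = 0.143.

0.143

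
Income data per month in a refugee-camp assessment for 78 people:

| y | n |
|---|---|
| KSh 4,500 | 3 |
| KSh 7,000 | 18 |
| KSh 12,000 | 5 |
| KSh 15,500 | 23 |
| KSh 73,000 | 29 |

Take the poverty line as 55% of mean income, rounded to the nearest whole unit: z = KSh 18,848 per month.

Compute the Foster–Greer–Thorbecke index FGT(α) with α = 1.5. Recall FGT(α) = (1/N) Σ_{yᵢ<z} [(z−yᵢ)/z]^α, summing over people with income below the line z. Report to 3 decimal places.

0.177

Below z: 3×KSh 4,500, 18×KSh 7,000, 5×KSh 12,000, 23×KSh 15,500 (q = 49 of N = 78).
Normalized shortfalls: (18848−4500)/18848 = 0.7612 (×3); (18848−7000)/18848 = 0.6286 (×18); (18848−12000)/18848 = 0.3633 (×5); (18848−15500)/18848 = 0.1776 (×23).
Raised to α = 1.5: 0.66419 (×3); 0.49839 (×18); 0.21900 (×5); 0.07487 (×23).
Sum = 13.780492; FGT(1.5) = 13.780492 / 78 = 0.177.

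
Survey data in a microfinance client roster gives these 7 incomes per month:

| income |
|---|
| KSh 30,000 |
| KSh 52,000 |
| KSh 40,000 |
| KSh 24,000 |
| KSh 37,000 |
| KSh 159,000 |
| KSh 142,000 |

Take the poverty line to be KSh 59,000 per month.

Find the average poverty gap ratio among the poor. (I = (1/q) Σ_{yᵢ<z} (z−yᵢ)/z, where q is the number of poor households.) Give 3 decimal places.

Incomes under z: KSh 24,000, KSh 30,000, KSh 37,000, KSh 40,000, KSh 52,000 (q = 5 of N = 7).
Shortfall ratios (z−y)/z: 0.5932, 0.4915, 0.3729, 0.3220, 0.1186; sum = 1.898305.
The income-gap ratio divides by q (the poor only): 1.898305 / 5 = 0.380.

0.380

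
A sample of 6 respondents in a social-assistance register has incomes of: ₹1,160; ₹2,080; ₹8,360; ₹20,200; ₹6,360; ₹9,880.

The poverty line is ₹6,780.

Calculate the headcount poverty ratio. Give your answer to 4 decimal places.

0.5000

3 of the 6 respondents have income below ₹6,780.
H = 3/6 = 0.5000.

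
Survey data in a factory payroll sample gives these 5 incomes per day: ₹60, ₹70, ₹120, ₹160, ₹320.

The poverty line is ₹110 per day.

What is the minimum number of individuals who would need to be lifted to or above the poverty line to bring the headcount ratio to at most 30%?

1

2 of the 5 individuals are poor, so H = 2/5 = 0.400.
A headcount ratio of at most 30% allows at most ⌊0.30 × 5⌋ = 1 poor individuals.
So at least 2 − 1 = 1 must be lifted.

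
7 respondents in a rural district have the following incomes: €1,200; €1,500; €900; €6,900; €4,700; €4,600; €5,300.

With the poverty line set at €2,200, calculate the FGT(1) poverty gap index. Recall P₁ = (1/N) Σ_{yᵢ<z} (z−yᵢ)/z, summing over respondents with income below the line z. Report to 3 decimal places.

0.195

Below z: €900, €1,200, €1,500 (q = 3 of N = 7).
Relative gaps: (2200−900)/2200 = 0.5909; (2200−1200)/2200 = 0.4545; (2200−1500)/2200 = 0.3182.
Σ = 1.363636. Dividing by the full population N = 7 gives P₁ = 0.195.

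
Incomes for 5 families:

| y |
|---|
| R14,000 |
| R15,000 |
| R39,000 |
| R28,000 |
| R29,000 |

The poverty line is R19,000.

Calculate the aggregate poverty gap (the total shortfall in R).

R9,000

Incomes under z: R14,000, R15,000 (q = 2 of N = 5).
Individual gaps: 19000−14000 = 5000; 19000−15000 = 4000.
Aggregate gap = R9,000.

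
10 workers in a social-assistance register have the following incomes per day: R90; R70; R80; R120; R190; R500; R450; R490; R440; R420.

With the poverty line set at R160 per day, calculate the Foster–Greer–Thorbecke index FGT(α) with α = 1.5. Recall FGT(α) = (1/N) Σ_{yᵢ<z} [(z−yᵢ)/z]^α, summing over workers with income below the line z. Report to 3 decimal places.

0.119

Below the line: R70, R80, R90, R120 (q = 4 of N = 10).
Shortfall ratios: (160−70)/160 = 0.5625; (160−80)/160 = 0.5000; (160−90)/160 = 0.4375; (160−120)/160 = 0.2500.
Raised to α = 1.5: 0.42188; 0.35355; 0.28938; 0.12500.
Sum = 1.189807; FGT(1.5) = 1.189807 / 10 = 0.119.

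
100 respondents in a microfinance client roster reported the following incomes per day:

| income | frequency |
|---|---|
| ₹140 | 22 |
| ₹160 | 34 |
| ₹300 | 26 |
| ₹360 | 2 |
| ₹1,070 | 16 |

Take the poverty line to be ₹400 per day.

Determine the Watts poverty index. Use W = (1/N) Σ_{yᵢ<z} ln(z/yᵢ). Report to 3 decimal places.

Below z: 22×₹140, 34×₹160, 26×₹300, 2×₹360 (q = 84 of N = 100).
ln(z/y) terms: ln(400/140) = 1.0498 (×22); ln(400/160) = 0.9163 (×34); ln(400/300) = 0.2877 (×26); ln(400/360) = 0.1054 (×2).
W = 61.940427 / 100 = 0.619.

0.619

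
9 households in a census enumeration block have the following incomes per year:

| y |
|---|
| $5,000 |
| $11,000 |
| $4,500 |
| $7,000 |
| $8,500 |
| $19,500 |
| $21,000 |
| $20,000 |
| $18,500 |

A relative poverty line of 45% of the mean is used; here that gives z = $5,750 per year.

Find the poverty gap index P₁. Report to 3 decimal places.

Below z: $4,500, $5,000 (q = 2 of N = 9).
Gap ratios (z−y)/z: (5750−4500)/5750 = 0.2174; (5750−5000)/5750 = 0.1304.
Σ = 0.347826. Dividing by the full population N = 9 gives P₁ = 0.039.

0.039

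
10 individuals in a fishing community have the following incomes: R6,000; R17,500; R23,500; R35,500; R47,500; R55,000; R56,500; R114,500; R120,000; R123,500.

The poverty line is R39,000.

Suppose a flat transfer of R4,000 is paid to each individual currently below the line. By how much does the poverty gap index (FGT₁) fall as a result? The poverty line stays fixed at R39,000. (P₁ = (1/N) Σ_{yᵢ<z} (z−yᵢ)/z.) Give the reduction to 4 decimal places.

Before: below the line — R6,000, R17,500, R23,500, R35,500; poverty gap index (FGT₁) = 0.188462.
After the R4,000 transfer: below the line — R10,000, R21,500, R27,500; poverty gap index (FGT₁) = 0.148718.
Reduction = 0.188462 − 0.148718 = 0.0397.

0.0397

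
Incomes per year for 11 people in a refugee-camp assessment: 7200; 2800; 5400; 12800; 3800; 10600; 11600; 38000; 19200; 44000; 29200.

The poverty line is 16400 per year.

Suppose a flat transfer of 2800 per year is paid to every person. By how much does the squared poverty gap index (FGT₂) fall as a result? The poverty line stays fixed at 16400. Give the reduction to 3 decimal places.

0.096

Before: below the line — 2800, 3800, 5400, 7200, 10600, 11600, 12800; squared poverty gap index (FGT₂) = 0.20922.
After the 2800 transfer: below the line — 5600, 6600, 8200, 10000, 13400, 14400, 15600; squared poverty gap index (FGT₂) = 0.11307.
Reduction = 0.20922 − 0.11307 = 0.096.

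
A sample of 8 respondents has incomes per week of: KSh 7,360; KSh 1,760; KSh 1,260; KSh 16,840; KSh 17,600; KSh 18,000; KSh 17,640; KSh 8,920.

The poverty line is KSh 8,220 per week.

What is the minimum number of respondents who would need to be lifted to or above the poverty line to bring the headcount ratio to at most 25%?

1

Currently q = 3 of N = 8 are below the line (H = 0.375).
A headcount ratio of at most 25% allows at most ⌊0.25 × 8⌋ = 2 poor respondents.
So at least 3 − 2 = 1 must be lifted.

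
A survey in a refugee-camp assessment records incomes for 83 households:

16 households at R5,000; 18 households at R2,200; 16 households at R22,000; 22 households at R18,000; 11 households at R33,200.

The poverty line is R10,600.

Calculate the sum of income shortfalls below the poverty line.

R240,800

Incomes under z: 18×R2,200, 16×R5,000 (q = 34 of N = 83).
Individual gaps: 18×(10600−2200) = 151200; 16×(10600−5000) = 89600.
Aggregate gap = R240,800.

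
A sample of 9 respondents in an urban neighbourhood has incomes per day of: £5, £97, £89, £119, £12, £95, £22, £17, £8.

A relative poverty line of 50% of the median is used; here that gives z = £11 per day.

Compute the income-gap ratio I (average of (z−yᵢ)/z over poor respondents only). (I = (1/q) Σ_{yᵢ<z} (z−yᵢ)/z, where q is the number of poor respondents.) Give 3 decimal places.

0.409

Below z: £5, £8 (q = 2 of N = 9).
Shortfall ratios (z−y)/z: 0.5455, 0.2727; sum = 0.818182.
I averages over the q = 2 poor units only: 0.818182 / 2 = 0.409.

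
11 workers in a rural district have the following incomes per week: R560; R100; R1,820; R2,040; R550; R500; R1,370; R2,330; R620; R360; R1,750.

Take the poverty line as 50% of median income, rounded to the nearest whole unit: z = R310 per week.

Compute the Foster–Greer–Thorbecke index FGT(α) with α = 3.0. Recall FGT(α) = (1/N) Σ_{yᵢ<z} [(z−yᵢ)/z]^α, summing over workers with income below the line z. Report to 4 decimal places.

Below the line: R100 (q = 1 of N = 11).
Gap ratios (z−y)/z: (310−100)/310 = 0.6774.
Raised to α = 3.0: 0.31087.
Sum = 0.310866; FGT(3.0) = 0.310866 / 11 = 0.0283.

0.0283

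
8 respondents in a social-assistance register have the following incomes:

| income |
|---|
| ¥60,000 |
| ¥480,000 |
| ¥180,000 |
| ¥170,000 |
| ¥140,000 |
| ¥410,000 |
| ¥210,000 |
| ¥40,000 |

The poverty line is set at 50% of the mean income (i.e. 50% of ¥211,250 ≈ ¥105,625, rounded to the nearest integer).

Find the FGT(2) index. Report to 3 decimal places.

0.072

Below z: ¥40,000, ¥60,000 (q = 2 of N = 8).
Relative gaps: (105625−40000)/105625 = 0.6213; (105625−60000)/105625 = 0.4320.
Squared: 0.3860; 0.1866.
Sum = 0.572599; P₂ = 0.572599 / 8 = 0.072.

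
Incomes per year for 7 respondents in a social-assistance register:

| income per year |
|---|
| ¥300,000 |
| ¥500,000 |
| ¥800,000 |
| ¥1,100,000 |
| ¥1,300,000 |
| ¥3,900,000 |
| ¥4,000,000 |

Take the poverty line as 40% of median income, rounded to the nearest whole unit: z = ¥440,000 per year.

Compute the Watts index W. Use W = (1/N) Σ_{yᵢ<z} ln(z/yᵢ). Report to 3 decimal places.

0.055

Below z: ¥300,000 (q = 1 of N = 7).
Log gaps: ln(440000/300000) = 0.3830.
W = 0.382992 / 7 = 0.055.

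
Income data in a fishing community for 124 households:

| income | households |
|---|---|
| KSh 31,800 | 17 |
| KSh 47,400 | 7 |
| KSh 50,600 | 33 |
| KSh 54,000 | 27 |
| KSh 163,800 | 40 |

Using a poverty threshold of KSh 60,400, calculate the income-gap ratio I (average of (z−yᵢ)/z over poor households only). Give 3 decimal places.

0.212

Incomes under z: 17×KSh 31,800, 7×KSh 47,400, 33×KSh 50,600, 27×KSh 54,000 (q = 84 of N = 124).
Shortfall ratios (z−y)/z: 0.4735 (×17), 0.2152 (×7), 0.1623 (×33), 0.1060 (×27); sum = 17.771523.
The income-gap ratio divides by q (the poor only): 17.771523 / 84 = 0.212.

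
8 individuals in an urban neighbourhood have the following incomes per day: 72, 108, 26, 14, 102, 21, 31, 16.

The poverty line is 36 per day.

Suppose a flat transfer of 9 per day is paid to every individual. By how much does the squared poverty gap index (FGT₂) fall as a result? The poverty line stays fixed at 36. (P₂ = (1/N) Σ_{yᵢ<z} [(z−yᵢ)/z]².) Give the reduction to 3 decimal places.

0.087

Before: below the line — 14, 16, 21, 26, 31; squared poverty gap index (FGT₂) = 0.11902.
After the 9 transfer: below the line — 23, 25, 30, 35; squared poverty gap index (FGT₂) = 0.03154.
Reduction = 0.11902 − 0.03154 = 0.087.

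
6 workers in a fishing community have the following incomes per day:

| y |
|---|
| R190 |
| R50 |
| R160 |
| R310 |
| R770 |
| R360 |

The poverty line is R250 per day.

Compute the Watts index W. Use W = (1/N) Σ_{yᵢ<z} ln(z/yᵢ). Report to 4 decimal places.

0.3884

Below z: R50, R160, R190 (q = 3 of N = 6).
Log gaps: ln(250/50) = 1.6094; ln(250/160) = 0.4463; ln(250/190) = 0.2744.
W = 2.330162 / 6 = 0.3884.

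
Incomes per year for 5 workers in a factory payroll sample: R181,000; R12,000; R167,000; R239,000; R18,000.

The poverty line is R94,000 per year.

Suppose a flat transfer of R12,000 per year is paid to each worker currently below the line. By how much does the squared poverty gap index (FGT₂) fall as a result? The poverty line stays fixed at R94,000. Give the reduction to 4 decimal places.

Before: below the line — R12,000, R18,000; squared poverty gap index (FGT₂) = 0.282933.
After the R12,000 transfer: below the line — R24,000, R30,000; squared poverty gap index (FGT₂) = 0.203622.
Reduction = 0.282933 − 0.203622 = 0.0793.

0.0793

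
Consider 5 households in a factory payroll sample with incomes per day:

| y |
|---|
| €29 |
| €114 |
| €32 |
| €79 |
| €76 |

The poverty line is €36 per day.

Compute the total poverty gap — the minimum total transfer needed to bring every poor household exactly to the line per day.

Below the line: €29, €32 (q = 2 of N = 5).
Individual gaps: 36−29 = 7; 36−32 = 4.
Aggregate gap = €11.

€11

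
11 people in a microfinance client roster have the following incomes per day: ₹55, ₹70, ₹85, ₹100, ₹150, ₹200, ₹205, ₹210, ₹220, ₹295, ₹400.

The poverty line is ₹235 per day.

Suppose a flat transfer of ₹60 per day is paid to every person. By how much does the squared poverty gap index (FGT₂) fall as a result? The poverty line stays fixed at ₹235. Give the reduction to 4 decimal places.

Before: below the line — ₹55, ₹70, ₹85, ₹100, ₹150, ₹200, ₹205, ₹210, ₹220; squared poverty gap index (FGT₂) = 0.181983.
After the ₹60 transfer: below the line — ₹115, ₹130, ₹145, ₹160, ₹210; squared poverty gap index (FGT₂) = 0.065476.
Reduction = 0.181983 − 0.065476 = 0.1165.

0.1165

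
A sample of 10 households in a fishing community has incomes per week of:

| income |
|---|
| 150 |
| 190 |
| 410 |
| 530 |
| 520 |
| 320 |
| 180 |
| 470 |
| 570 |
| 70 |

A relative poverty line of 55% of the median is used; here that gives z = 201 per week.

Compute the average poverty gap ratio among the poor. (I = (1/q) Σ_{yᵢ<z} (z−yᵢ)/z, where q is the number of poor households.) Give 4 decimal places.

Below z: 70, 150, 180, 190 (q = 4 of N = 10).
Relative gaps: 0.6517, 0.2537, 0.1045, 0.0547; sum = 1.064677.
The income-gap ratio divides by q (the poor only): 1.064677 / 4 = 0.2662.

0.2662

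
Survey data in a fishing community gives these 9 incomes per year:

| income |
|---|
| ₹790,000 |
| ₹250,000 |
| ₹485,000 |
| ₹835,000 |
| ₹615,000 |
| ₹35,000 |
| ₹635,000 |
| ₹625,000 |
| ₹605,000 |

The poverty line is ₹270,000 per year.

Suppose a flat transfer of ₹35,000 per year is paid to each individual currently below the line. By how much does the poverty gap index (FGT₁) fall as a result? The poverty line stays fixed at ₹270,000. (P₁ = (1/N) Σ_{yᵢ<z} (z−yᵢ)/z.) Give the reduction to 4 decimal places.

Before: below the line — ₹35,000, ₹250,000; poverty gap index (FGT₁) = 0.104938.
After the ₹35,000 transfer: below the line — ₹70,000; poverty gap index (FGT₁) = 0.082305.
Reduction = 0.104938 − 0.082305 = 0.0226.

0.0226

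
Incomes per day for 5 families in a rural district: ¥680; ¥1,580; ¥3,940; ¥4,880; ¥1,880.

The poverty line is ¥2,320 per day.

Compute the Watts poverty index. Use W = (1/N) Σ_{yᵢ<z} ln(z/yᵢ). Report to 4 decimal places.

0.3643

Incomes under z: ¥680, ¥1,580, ¥1,880 (q = 3 of N = 5).
Log gaps: ln(2320/680) = 1.2272; ln(2320/1580) = 0.3841; ln(2320/1880) = 0.2103.
W = 1.821667 / 5 = 0.3643.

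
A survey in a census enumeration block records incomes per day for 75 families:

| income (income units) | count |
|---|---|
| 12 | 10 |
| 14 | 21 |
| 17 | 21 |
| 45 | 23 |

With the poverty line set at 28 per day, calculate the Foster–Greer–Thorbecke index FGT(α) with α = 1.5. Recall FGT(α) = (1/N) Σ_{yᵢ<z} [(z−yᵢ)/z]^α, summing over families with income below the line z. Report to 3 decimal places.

0.226

Incomes under z: 10×12, 21×14, 21×17 (q = 52 of N = 75).
Normalized shortfalls: (28−12)/28 = 0.5714 (×10); (28−14)/28 = 0.5000 (×21); (28−17)/28 = 0.3929 (×21).
Raised to α = 1.5: 0.43196 (×10); 0.35355 (×21); 0.24624 (×21).
Sum = 16.915176; FGT(1.5) = 16.915176 / 75 = 0.226.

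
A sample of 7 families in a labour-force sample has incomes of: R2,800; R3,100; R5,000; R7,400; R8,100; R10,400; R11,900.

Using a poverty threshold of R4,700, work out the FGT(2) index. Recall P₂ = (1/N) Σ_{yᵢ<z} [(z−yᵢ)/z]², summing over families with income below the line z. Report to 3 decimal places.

Incomes under z: R2,800, R3,100 (q = 2 of N = 7).
Gap ratios (z−y)/z: (4700−2800)/4700 = 0.4043; (4700−3100)/4700 = 0.3404.
Squared: 0.1634; 0.1159.
Sum = 0.279312; P₂ = 0.279312 / 7 = 0.040.

0.040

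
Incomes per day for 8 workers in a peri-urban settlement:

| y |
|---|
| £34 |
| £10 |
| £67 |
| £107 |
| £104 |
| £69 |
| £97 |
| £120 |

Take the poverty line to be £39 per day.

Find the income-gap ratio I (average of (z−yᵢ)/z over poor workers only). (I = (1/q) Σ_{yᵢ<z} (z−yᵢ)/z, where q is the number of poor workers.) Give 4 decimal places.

0.4359

Poor units: £10, £34 (q = 2 of N = 8).
Shortfall ratios (z−y)/z: 0.7436, 0.1282; sum = 0.871795.
The income-gap ratio divides by q (the poor only): 0.871795 / 2 = 0.4359.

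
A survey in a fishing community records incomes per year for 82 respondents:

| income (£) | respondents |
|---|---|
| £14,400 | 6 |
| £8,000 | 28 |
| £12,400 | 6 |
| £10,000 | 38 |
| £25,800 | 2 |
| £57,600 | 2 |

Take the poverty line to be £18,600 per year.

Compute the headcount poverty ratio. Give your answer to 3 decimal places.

0.951

78 of the 82 respondents have income below £18,600.
H = 78/82 = 0.951.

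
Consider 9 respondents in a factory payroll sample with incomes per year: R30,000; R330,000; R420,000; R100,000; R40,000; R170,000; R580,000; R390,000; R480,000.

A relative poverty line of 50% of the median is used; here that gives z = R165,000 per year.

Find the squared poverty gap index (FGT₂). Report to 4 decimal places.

0.1554

Poor units: R30,000, R40,000, R100,000 (q = 3 of N = 9).
Shortfall ratios: (165000−30000)/165000 = 0.8182; (165000−40000)/165000 = 0.7576; (165000−100000)/165000 = 0.3939.
Squared: 0.6694; 0.5739; 0.1552.
Sum = 1.398531; P₂ = 1.398531 / 9 = 0.1554.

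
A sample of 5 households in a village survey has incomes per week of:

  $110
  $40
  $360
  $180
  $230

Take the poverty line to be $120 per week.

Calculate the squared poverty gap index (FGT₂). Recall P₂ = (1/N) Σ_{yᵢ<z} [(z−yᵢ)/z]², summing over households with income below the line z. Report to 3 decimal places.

0.090

Incomes under z: $40, $110 (q = 2 of N = 5).
Gap ratios (z−y)/z: (120−40)/120 = 0.6667; (120−110)/120 = 0.0833.
Squared: 0.4444; 0.0069.
Sum = 0.451389; P₂ = 0.451389 / 5 = 0.090.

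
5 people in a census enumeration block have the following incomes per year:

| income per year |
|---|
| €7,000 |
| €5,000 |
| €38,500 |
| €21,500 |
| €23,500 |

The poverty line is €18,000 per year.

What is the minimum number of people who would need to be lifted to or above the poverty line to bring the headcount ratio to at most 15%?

2

2 of the 5 people are poor, so H = 2/5 = 0.400.
A headcount ratio of at most 15% allows at most ⌊0.15 × 5⌋ = 0 poor people.
So at least 2 − 0 = 2 must be lifted.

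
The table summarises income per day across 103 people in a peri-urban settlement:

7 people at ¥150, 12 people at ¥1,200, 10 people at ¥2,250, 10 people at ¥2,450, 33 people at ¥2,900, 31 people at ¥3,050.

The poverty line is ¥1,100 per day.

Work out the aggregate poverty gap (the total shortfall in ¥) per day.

¥6,650

Below the line: 7×¥150 (q = 7 of N = 103).
Individual gaps: 7×(1100−150) = 6650.
Aggregate gap = ¥6,650.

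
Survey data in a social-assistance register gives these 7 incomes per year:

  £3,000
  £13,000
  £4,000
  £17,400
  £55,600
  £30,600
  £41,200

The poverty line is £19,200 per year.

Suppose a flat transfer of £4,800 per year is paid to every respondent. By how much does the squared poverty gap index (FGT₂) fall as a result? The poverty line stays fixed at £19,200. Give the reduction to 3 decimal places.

Before: below the line — £3,000, £4,000, £13,000, £17,400; squared poverty gap index (FGT₂) = 0.20739.
After the £4,800 transfer: below the line — £7,800, £8,800, £17,800; squared poverty gap index (FGT₂) = 0.09304.
Reduction = 0.20739 − 0.09304 = 0.114.

0.114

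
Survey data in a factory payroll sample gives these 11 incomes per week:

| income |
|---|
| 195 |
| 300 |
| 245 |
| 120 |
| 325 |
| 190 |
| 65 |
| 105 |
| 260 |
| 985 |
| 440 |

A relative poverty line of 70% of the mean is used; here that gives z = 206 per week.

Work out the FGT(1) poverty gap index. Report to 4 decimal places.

0.1567

Incomes under z: 65, 105, 120, 190, 195 (q = 5 of N = 11).
Gap ratios (z−y)/z: (206−65)/206 = 0.6845; (206−105)/206 = 0.4903; (206−120)/206 = 0.4175; (206−190)/206 = 0.0777; (206−195)/206 = 0.0534.
Σ = 1.723301. Dividing by the full population N = 11 gives P₁ = 0.1567.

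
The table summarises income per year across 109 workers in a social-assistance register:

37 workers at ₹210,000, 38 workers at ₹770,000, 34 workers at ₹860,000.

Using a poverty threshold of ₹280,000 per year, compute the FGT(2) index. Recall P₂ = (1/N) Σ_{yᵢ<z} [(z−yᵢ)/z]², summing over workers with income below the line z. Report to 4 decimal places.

Incomes under z: 37×₹210,000 (q = 37 of N = 109).
Shortfall ratios: (280000−210000)/280000 = 0.2500 (×37).
Squared: 0.0625 (×37).
Sum = 2.312500; P₂ = 2.312500 / 109 = 0.0212.

0.0212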